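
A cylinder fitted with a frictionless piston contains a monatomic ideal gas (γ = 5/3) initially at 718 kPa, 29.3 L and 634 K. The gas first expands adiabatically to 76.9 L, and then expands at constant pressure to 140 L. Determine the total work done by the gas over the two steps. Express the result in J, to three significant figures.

W_total ≈ 24000 J

Step 1 (adiabatic): W = (P₁V₁ − P₂V₂)/(γ−1) = (21037 − 11057)/0.667 = 14971 J.
After step 1: P = 143.8 kPa, V = 76.9 L, T = 333.2 K.
Step 2 (isobaric): W = PΔV = (143.8 kPa)(140 − 76.9 L) = 9072 J.
W_total = 14971 + 9072 = 24044 J.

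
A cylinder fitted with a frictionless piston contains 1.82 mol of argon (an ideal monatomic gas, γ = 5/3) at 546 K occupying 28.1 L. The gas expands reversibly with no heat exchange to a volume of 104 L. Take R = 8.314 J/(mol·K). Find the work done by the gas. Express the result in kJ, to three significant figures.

Adiabatic: TV^(γ−1) = const with γ = 5/3.
T₂ = T₁ (V₁/V₂)^(γ−1) = 546 × (28.1/104)^0.667 = 546 × 0.4179 = 228.2 K.
W_by = nCᵥ(T₁ − T₂) = (1.82)(12.47)(546 − 228.2) = 7213 J.

W ≈ 7.21 kJ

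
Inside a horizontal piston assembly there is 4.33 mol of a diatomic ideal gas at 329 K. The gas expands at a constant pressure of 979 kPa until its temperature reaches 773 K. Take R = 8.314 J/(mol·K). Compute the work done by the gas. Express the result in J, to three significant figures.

Isobaric: W = P ΔV = nR ΔT.
W = (4.33)(8.314)(773 − 329) = 15984 J.

W ≈ 16000 J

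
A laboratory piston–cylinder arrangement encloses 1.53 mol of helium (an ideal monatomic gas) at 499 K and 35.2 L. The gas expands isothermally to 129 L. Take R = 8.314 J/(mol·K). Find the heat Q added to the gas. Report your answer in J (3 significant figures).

Q ≈ 8240 J

Isothermal ⇒ ΔU = 0, so Q = W = nRT ln(V₂/V₁).
Q = (1.53)(8.314)(499) ln(129/35.2) = 6347 × 1.299 = 8244 J.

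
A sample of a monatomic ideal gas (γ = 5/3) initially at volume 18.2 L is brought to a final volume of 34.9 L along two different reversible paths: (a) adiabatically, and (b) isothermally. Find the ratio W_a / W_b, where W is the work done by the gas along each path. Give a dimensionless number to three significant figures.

Path (a) adiabatic: W = P₁V₁(1 − (V₁/V₂)^(γ−1))/(γ−1) → W_a/(P₁V₁) = 0.5282.
Path (b) isothermal: W = P₁V₁ ln(V₂/V₁) → W_b/(P₁V₁) = 0.6511.
W_a / W_b = 0.5282 / 0.6511 = 0.8112.

W_a / W_b ≈ 0.811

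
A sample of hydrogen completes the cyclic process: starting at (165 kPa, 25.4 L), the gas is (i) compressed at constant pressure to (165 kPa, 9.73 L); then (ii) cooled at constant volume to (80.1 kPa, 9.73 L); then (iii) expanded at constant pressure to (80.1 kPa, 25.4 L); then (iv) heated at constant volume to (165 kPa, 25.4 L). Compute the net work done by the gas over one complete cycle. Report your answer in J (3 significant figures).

W_net ≈ -1330 J

Constant-volume legs do no work.
W(i) = (165)(9.73 − 25.4) = -2586 J; W(iii) = (80.1)(25.4 − 9.73) = 1255 J.
W_net = -2586 + 1255 = -1330 J (the counter-clockwise enclosed area).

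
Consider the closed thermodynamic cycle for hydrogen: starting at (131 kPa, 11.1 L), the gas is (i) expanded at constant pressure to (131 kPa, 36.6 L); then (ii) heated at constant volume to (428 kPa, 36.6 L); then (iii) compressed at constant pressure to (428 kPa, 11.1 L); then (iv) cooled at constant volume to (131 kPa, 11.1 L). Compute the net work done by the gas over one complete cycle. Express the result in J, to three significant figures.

Constant-volume legs do no work.
W(i) = (131)(36.6 − 11.1) = 3340 J; W(iii) = (428)(11.1 − 36.6) = -10914 J.
W_net = 3340 − 10914 = -7574 J (the counter-clockwise enclosed area).

W_net ≈ -7570 J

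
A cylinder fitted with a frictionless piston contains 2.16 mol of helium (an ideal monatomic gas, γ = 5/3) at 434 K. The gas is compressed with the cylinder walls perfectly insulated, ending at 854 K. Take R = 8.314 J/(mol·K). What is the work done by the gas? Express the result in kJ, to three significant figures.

W ≈ -11.3 kJ

Adiabatic ⇒ Q = 0, so W_by = −ΔU = nCᵥ(T₁ − T₂).
Cᵥ = 3R/2 = 12.47 J/(mol·K).
W = (2.16)(12.47)(434 − 854) = -11314 J.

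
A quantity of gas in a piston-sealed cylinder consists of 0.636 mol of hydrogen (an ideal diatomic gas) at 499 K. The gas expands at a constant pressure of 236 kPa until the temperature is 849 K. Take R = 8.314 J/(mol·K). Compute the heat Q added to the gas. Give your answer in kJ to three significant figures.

Q ≈ 6.48 kJ

Isobaric: W = nRΔT = (0.636)(8.314)(350) = 1851 J.
ΔU = nCᵥΔT with Cᵥ = 5R/2: ΔU = (0.636)(20.79)(350) = 4627 J.
Q = ΔU + W = 4627 + 1851 = 6477 J.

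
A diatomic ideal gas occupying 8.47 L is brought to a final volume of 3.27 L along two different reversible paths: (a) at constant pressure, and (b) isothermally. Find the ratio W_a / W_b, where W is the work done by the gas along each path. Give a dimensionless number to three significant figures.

W_a / W_b ≈ 0.645

Path (a) isobaric: W = P₁(V₂ − V₁) → W_a/(P₁V₁) = -0.6139.
Path (b) isothermal: W = P₁V₁ ln(V₂/V₁) → W_b/(P₁V₁) = -0.9517.
W_a / W_b = -0.6139 / -0.9517 = 0.6451.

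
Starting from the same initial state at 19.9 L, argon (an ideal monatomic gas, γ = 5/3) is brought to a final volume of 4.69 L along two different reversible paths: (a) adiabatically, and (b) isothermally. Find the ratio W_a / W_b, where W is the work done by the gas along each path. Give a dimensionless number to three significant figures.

W_a / W_b ≈ 1.68

Path (a) adiabatic: W = P₁V₁(1 − (V₁/V₂)^(γ−1))/(γ−1) → W_a/(P₁V₁) = -2.431.
Path (b) isothermal: W = P₁V₁ ln(V₂/V₁) → W_b/(P₁V₁) = -1.445.
W_a / W_b = -2.431 / -1.445 = 1.682.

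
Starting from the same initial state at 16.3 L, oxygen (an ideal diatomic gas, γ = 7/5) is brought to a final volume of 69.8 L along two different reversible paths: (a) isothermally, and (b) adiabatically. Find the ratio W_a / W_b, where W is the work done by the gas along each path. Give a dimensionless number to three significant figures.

Path (a) isothermal: W = P₁V₁ ln(V₂/V₁) → W_a/(P₁V₁) = 1.454.
Path (b) adiabatic: W = P₁V₁(1 − (V₁/V₂)^(γ−1))/(γ−1) → W_b/(P₁V₁) = 1.103.
W_a / W_b = 1.454 / 1.103 = 1.319.

W_a / W_b ≈ 1.32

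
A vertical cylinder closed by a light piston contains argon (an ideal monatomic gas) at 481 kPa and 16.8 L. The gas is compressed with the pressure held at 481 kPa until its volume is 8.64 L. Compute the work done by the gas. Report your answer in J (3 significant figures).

W ≈ -3920 J

Isobaric: W = P ΔV.
W = (481 kPa)(8.64 − 16.8 L) = (481)(-8.16) = -3925 J.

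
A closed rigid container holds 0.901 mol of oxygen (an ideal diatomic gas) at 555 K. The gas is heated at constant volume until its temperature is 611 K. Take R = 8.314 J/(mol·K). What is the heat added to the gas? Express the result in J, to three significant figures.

Q ≈ 1050 J

Constant volume ⇒ W = 0, so Q = ΔU = nCᵥΔT with Cᵥ = 5R/2 = 20.79 J/(mol·K).
ΔU = (0.901)(20.79)(611 − 555) = 1049 J.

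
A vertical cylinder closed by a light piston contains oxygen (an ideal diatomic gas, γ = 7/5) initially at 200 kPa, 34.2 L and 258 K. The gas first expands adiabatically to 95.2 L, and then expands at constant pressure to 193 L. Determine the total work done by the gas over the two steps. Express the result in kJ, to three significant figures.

W_total ≈ 10.4 kJ

Step 1 (adiabatic): W = (P₁V₁ − P₂V₂)/(γ−1) = (6840 − 4542)/0.4 = 5746 J.
After step 1: P = 47.71 kPa, V = 95.2 L, T = 171.3 K.
Step 2 (isobaric): W = PΔV = (47.71 kPa)(193 − 95.2 L) = 4666 J.
W_total = 5746 + 4666 = 10412 J.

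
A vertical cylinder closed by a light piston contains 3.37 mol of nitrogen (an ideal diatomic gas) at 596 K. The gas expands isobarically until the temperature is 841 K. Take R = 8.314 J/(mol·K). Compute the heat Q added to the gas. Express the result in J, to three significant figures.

Q ≈ 24000 J

Isobaric: W = nRΔT = (3.37)(8.314)(245) = 6864 J.
ΔU = nCᵥΔT with Cᵥ = 5R/2: ΔU = (3.37)(20.79)(245) = 17161 J.
Q = ΔU + W = 17161 + 6864 = 24026 J.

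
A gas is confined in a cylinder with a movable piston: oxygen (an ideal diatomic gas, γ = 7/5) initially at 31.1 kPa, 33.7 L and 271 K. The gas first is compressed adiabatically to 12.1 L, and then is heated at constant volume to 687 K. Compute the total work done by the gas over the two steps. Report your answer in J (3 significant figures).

Step 1 (adiabatic): W = (P₁V₁ − P₂V₂)/(γ−1) = (1048 − 1579)/0.4 = -1327 J.
Step 2 (isochoric): W = 0 (constant volume).
W_total = -1327 + 0 = -1327 J.

W_total ≈ -1330 J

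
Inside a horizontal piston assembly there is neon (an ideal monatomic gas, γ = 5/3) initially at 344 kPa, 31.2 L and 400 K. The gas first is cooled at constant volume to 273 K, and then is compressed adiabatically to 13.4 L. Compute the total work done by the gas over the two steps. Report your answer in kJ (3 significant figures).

W_total ≈ -8.31 kJ

Step 1 (isochoric): W = 0 (constant volume).
After step 1: P = 234.8 kPa (V unchanged).
Step 2 (adiabatic): W = (P₁V₁ − P₂V₂)/(γ−1) = (7325 − 12868)/0.667 = -8314 J.
W_total = 0 − 8314 = -8314 J.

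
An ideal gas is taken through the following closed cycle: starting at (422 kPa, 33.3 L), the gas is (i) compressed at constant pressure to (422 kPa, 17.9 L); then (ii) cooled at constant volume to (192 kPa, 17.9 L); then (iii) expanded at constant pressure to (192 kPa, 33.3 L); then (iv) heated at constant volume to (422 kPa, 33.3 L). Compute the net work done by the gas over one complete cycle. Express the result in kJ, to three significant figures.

Constant-volume legs do no work.
W(i) = (422)(17.9 − 33.3) = -6499 J; W(iii) = (192)(33.3 − 17.9) = 2957 J.
W_net = -6499 + 2957 = -3542 J (the counter-clockwise enclosed area).

W_net ≈ -3.54 kJ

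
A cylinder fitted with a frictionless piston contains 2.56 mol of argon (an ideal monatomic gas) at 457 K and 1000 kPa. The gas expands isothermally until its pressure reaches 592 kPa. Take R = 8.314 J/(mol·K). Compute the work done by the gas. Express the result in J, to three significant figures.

Isothermal process: W = nRT ln(V₂/V₁) = nRT ln(P₁/P₂).
W = (2.56)(8.314)(457) × ln(1000/592)
  = 9727 × ln(1.689) = 9727 × 0.5242
W_by_gas = 5099 J.

W ≈ 5100 J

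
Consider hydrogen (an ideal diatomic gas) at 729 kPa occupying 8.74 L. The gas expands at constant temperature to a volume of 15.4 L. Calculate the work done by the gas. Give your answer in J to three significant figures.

Isothermal: W = nRT ln(V₂/V₁) = P₁V₁ ln(V₂/V₁).
P₁V₁ = (729 kPa)(8.74 L) = 6371 J.
W = 6371 × ln(15.4/8.74) = 6371 × 0.5665
W_by_gas = 3609 J.

W ≈ 3610 J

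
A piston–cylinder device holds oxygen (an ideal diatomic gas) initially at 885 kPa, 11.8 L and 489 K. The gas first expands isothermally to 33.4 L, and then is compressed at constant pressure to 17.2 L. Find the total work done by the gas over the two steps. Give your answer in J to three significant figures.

Step 1 (isothermal): W = P₁V₁ ln(V₂/V₁) = (10443) ln(33.4/11.8) = 10865 J.
After step 1: P = 312.7 kPa, V = 33.4 L, T = 489 K.
Step 2 (isobaric): W = PΔV = (312.7 kPa)(17.2 − 33.4 L) = -5065 J.
W_total = 10865 − 5065 = 5800 J.

W_total ≈ 5800 J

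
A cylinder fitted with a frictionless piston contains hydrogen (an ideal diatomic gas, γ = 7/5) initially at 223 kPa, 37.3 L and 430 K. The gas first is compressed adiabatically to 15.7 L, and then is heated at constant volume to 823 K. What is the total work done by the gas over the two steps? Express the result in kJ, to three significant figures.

W_total ≈ -8.60 kJ

Step 1 (adiabatic): W = (P₁V₁ − P₂V₂)/(γ−1) = (8318 − 11758)/0.4 = -8601 J.
Step 2 (isochoric): W = 0 (constant volume).
W_total = -8601 + 0 = -8601 J.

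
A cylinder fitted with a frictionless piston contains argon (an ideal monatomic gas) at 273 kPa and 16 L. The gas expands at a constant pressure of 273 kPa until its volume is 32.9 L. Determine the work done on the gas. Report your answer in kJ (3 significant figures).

W ≈ -4.61 kJ

Isobaric: W = P ΔV.
W = (273 kPa)(32.9 − 16 L) = (273)(16.9) = 4614 J.
Work on gas = −W_by = -4614 J.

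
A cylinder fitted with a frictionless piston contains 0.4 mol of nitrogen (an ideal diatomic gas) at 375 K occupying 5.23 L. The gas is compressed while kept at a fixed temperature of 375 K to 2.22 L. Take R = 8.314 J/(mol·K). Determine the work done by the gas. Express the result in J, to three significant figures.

W ≈ -1070 J

Isothermal: W = nRT ln(V₂/V₁).
W = (0.4)(8.314)(375) × ln(2.22/5.23)
  = 1247 × -0.8569
W_by_gas = -1069 J.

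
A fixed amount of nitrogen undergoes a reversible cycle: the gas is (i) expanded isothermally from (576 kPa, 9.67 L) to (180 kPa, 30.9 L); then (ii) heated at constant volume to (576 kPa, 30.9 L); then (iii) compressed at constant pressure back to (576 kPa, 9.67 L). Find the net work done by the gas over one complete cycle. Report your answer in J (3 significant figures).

Leg (i): W = PᵢVᵢ ln(V_f/Vᵢ) = (5570) ln(30.9/9.67) = 6471 J.
Leg (ii): W = 0.
Leg (iii): W = PΔV = (576)(9.67 − 30.9) = -12228 J.
W_net = 6471 − 12228 = -5758 J.

W_net ≈ -5760 J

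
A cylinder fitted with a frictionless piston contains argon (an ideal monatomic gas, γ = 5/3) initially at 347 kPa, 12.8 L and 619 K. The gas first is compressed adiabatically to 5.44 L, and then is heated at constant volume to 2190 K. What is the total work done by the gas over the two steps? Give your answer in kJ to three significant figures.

W_total ≈ -5.12 kJ

Step 1 (adiabatic): W = (P₁V₁ − P₂V₂)/(γ−1) = (4442 − 7857)/0.667 = -5124 J.
Step 2 (isochoric): W = 0 (constant volume).
W_total = -5124 + 0 = -5124 J.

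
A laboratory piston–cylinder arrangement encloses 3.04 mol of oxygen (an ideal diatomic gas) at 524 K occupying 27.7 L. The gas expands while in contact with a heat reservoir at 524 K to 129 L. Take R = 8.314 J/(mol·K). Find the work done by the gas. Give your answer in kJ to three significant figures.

Isothermal: W = nRT ln(V₂/V₁).
W = (3.04)(8.314)(524) × ln(129/27.7)
  = 13244 × 1.538
W_by_gas = 20374 J.

W ≈ 20.4 kJ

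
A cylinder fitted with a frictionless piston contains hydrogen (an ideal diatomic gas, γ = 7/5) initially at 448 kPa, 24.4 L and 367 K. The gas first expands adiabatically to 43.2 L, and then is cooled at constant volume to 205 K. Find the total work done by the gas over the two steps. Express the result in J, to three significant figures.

Step 1 (adiabatic): W = (P₁V₁ − P₂V₂)/(γ−1) = (10931 − 8698)/0.4 = 5582 J.
Step 2 (isochoric): W = 0 (constant volume).
W_total = 5582 + 0 = 5582 J.

W_total ≈ 5580 J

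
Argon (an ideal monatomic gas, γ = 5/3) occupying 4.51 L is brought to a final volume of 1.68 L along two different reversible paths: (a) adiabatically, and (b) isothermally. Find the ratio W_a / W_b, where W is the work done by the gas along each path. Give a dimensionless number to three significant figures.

W_a / W_b ≈ 1.42

Path (a) adiabatic: W = P₁V₁(1 − (V₁/V₂)^(γ−1))/(γ−1) → W_a/(P₁V₁) = -1.397.
Path (b) isothermal: W = P₁V₁ ln(V₂/V₁) → W_b/(P₁V₁) = -0.9875.
W_a / W_b = -1.397 / -0.9875 = 1.415.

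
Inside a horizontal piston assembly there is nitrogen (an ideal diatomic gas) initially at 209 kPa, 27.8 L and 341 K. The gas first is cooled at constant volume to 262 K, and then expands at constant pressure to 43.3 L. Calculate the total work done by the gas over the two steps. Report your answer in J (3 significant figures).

W_total ≈ 2490 J

Step 1 (isochoric): W = 0 (constant volume).
After step 1: P = 160.6 kPa (V unchanged).
Step 2 (isobaric): W = PΔV = (160.6 kPa)(43.3 − 27.8 L) = 2489 J.
W_total = 0 + 2489 = 2489 J.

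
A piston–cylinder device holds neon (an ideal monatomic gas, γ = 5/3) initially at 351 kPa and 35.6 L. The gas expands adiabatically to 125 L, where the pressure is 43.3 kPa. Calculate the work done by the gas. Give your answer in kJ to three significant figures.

W ≈ 10.6 kJ

Adiabatic: W = (P₁V₁ − P₂V₂)/(γ − 1) with γ = 5/3.
P₁V₁ = 12496 J, P₂V₂ = 5412 J.
W = (12496 − 5412) / 0.6667 = 10625 J.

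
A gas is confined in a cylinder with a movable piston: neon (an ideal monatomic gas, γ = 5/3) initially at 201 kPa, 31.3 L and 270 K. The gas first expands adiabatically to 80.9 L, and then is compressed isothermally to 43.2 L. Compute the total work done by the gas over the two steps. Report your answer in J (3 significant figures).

Step 1 (adiabatic): W = (P₁V₁ − P₂V₂)/(γ−1) = (6291 − 3340)/0.667 = 4426 J.
After step 1: P = 41.29 kPa, V = 80.9 L, T = 143.4 K.
Step 2 (isothermal): W = P₁V₁ ln(V₂/V₁) = (3340) ln(43.2/80.9) = -2096 J.
W_total = 4426 − 2096 = 2331 J.

W_total ≈ 2330 J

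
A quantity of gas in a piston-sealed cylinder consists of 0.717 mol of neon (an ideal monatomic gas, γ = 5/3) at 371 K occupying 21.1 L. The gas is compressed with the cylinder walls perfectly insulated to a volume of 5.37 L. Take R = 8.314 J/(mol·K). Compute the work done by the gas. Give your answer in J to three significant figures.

Adiabatic: TV^(γ−1) = const with γ = 5/3.
T₂ = T₁ (V₁/V₂)^(γ−1) = 371 × (21.1/5.37)^0.667 = 371 × 2.49 = 923.8 K.
W_by = nCᵥ(T₁ − T₂) = (0.717)(12.47)(371 − 923.8) = -4943 J.

W ≈ -4940 J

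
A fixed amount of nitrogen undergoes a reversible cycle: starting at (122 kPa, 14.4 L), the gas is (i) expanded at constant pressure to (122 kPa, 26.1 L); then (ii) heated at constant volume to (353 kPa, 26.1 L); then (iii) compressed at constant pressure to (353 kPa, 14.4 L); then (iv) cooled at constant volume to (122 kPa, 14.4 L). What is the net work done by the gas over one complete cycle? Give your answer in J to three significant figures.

Constant-volume legs do no work.
W(i) = (122)(26.1 − 14.4) = 1427 J; W(iii) = (353)(14.4 − 26.1) = -4130 J.
W_net = 1427 − 4130 = -2703 J (the counter-clockwise enclosed area).

W_net ≈ -2700 J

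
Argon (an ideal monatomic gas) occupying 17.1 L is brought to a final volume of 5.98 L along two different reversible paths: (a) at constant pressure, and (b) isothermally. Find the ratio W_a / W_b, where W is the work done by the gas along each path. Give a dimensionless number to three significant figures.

Path (a) isobaric: W = P₁(V₂ − V₁) → W_a/(P₁V₁) = -0.6503.
Path (b) isothermal: W = P₁V₁ ln(V₂/V₁) → W_b/(P₁V₁) = -1.051.
W_a / W_b = -0.6503 / -1.051 = 0.6189.

W_a / W_b ≈ 0.619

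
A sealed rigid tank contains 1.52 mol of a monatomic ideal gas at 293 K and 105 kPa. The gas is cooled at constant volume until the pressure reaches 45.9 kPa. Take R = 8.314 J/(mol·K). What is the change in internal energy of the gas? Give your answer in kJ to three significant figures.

ΔU ≈ -3.13 kJ

Constant volume ⇒ W = 0, so Q = ΔU = nCᵥΔT with Cᵥ = 3R/2 = 12.47 J/(mol·K).
At constant V, T₂/T₁ = P₂/P₁ ⇒ ΔT = T₁(P₂/P₁ − 1) = 293·(45.9/105 − 1) = -164.9 K.
ΔU = (1.52)(12.47)(-164.9) = -3126 J.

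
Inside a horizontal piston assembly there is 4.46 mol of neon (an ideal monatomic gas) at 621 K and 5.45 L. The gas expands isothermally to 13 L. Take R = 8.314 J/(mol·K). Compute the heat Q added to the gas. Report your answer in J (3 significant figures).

Q ≈ 20000 J

Isothermal ⇒ ΔU = 0, so Q = W = nRT ln(V₂/V₁).
Q = (4.46)(8.314)(621) ln(13/5.45) = 23027 × 0.8693 = 20018 J.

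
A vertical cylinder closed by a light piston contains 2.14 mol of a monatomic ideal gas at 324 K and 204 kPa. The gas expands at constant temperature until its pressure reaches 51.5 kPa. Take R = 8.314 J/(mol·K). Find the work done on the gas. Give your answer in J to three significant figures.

Isothermal process: W = nRT ln(V₂/V₁) = nRT ln(P₁/P₂).
W = (2.14)(8.314)(324) × ln(204/51.5)
  = 5765 × ln(3.961) = 5765 × 1.377
W_by_gas = 7935 J; work on gas = −W_by = -7935 J.

W ≈ -7940 J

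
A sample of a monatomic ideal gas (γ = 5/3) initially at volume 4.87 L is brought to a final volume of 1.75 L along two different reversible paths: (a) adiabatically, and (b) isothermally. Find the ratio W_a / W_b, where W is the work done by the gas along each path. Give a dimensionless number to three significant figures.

Path (a) adiabatic: W = P₁V₁(1 − (V₁/V₂)^(γ−1))/(γ−1) → W_a/(P₁V₁) = -1.468.
Path (b) isothermal: W = P₁V₁ ln(V₂/V₁) → W_b/(P₁V₁) = -1.023.
W_a / W_b = -1.468 / -1.023 = 1.434.

W_a / W_b ≈ 1.43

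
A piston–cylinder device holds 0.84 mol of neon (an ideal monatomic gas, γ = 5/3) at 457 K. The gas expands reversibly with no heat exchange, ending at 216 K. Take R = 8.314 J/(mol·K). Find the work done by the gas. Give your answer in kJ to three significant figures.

Adiabatic ⇒ Q = 0, so W_by = −ΔU = nCᵥ(T₁ − T₂).
Cᵥ = 3R/2 = 12.47 J/(mol·K).
W = (0.84)(12.47)(457 − 216) = 2525 J.

W ≈ 2.52 kJ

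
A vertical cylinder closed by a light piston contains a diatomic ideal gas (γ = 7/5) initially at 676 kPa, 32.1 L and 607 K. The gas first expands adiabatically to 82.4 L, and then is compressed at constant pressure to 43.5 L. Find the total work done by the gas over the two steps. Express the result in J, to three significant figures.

Step 1 (adiabatic): W = (P₁V₁ − P₂V₂)/(γ−1) = (21700 − 14883)/0.4 = 17042 J.
After step 1: P = 180.6 kPa, V = 82.4 L, T = 416.3 K.
Step 2 (isobaric): W = PΔV = (180.6 kPa)(43.5 − 82.4 L) = -7026 J.
W_total = 17042 − 7026 = 10016 J.

W_total ≈ 10000 J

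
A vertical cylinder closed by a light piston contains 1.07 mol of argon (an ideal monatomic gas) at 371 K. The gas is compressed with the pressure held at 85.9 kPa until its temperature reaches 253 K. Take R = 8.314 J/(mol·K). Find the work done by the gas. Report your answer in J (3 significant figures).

W ≈ -1050 J

Isobaric: W = P ΔV = nR ΔT.
W = (1.07)(8.314)(253 − 371) = -1050 J.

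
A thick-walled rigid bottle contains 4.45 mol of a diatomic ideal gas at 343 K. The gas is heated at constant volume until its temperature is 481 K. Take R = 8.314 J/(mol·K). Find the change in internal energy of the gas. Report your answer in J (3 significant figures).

Constant volume ⇒ W = 0, so Q = ΔU = nCᵥΔT with Cᵥ = 5R/2 = 20.79 J/(mol·K).
ΔU = (4.45)(20.79)(481 − 343) = 12764 J.

ΔU ≈ 12800 J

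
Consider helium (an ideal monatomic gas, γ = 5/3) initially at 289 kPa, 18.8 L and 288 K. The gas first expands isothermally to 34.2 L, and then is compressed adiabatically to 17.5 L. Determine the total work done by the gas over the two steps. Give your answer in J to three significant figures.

Step 1 (isothermal): W = P₁V₁ ln(V₂/V₁) = (5433) ln(34.2/18.8) = 3251 J.
After step 1: P = 158.9 kPa, V = 34.2 L, T = 288 K.
Step 2 (adiabatic): W = (P₁V₁ − P₂V₂)/(γ−1) = (5433 − 8493)/0.667 = -4589 J.
W_total = 3251 − 4589 = -1338 J.

W_total ≈ -1340 J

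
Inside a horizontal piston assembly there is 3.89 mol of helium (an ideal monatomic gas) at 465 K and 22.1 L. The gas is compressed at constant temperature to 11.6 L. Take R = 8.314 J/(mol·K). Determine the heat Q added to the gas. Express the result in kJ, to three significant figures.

Q ≈ -9.69 kJ

Isothermal ⇒ ΔU = 0, so Q = W = nRT ln(V₂/V₁).
Q = (3.89)(8.314)(465) ln(11.6/22.1) = 15039 × -0.6446 = -9694 J.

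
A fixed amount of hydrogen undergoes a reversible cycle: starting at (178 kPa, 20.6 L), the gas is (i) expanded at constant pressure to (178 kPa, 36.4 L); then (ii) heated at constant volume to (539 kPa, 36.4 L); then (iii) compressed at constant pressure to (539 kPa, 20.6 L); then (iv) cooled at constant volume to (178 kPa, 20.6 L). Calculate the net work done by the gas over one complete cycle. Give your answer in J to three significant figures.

Constant-volume legs do no work.
W(i) = (178)(36.4 − 20.6) = 2812 J; W(iii) = (539)(20.6 − 36.4) = -8516 J.
W_net = 2812 − 8516 = -5704 J (the counter-clockwise enclosed area).

W_net ≈ -5700 J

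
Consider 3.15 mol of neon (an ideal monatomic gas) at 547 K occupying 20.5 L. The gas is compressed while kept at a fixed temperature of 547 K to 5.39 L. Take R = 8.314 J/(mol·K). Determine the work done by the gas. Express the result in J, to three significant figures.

Isothermal: W = nRT ln(V₂/V₁).
W = (3.15)(8.314)(547) × ln(5.39/20.5)
  = 14325 × -1.336
W_by_gas = -19137 J.

W ≈ -19100 J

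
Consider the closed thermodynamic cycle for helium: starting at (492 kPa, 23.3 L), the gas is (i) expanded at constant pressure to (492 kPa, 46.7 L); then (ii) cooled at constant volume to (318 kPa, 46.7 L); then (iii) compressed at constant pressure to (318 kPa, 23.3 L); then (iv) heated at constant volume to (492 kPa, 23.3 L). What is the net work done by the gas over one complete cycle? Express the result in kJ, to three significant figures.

W_net ≈ 4.07 kJ

Constant-volume legs do no work.
W(i) = (492)(46.7 − 23.3) = 11513 J; W(iii) = (318)(23.3 − 46.7) = -7441 J.
W_net = 11513 − 7441 = 4072 J (the clockwise enclosed area).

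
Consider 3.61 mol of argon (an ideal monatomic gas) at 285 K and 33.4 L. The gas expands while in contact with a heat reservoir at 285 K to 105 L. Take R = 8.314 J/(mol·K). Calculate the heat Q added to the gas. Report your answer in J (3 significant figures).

Q ≈ 9800 J

Isothermal ⇒ ΔU = 0, so Q = W = nRT ln(V₂/V₁).
Q = (3.61)(8.314)(285) ln(105/33.4) = 8554 × 1.145 = 9798 J.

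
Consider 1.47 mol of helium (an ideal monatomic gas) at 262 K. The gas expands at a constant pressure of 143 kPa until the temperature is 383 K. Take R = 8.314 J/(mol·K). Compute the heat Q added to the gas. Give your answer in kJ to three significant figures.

Isobaric: W = nRΔT = (1.47)(8.314)(121) = 1479 J.
ΔU = nCᵥΔT with Cᵥ = 3R/2: ΔU = (1.47)(12.47)(121) = 2218 J.
Q = ΔU + W = 2218 + 1479 = 3697 J.

Q ≈ 3.70 kJ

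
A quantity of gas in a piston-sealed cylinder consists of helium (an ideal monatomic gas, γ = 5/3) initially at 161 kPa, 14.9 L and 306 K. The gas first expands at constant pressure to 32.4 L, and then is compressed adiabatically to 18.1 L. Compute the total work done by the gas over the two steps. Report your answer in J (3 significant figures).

Step 1 (isobaric): W = PΔV = (161 kPa)(32.4 − 14.9 L) = 2818 J.
After step 1: P = 161 kPa, V = 32.4 L, T = 665.4 K.
Step 2 (adiabatic): W = (P₁V₁ − P₂V₂)/(γ−1) = (5216 − 7690)/0.667 = -3711 J.
W_total = 2818 − 3711 = -893.5 J.

W_total ≈ -893 J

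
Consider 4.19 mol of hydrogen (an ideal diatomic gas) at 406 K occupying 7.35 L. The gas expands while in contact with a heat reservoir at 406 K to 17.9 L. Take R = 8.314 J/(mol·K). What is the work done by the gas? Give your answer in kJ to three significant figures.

W ≈ 12.6 kJ

Isothermal: W = nRT ln(V₂/V₁).
W = (4.19)(8.314)(406) × ln(17.9/7.35)
  = 14143 × 0.8901
W_by_gas = 12589 J.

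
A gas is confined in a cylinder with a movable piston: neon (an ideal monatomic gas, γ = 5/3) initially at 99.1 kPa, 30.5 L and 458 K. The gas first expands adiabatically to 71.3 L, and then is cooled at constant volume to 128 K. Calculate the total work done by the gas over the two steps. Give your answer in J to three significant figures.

W_total ≈ 1960 J

Step 1 (adiabatic): W = (P₁V₁ − P₂V₂)/(γ−1) = (3023 − 1716)/0.667 = 1960 J.
Step 2 (isochoric): W = 0 (constant volume).
W_total = 1960 + 0 = 1960 J.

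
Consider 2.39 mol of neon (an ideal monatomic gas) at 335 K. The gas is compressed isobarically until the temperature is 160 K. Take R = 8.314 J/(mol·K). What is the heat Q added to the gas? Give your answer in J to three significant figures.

Q ≈ -8690 J

Isobaric: W = nRΔT = (2.39)(8.314)(-175) = -3477 J.
ΔU = nCᵥΔT with Cᵥ = 3R/2: ΔU = (2.39)(12.47)(-175) = -5216 J.
Q = ΔU + W = -5216 − 3477 = -8693 J.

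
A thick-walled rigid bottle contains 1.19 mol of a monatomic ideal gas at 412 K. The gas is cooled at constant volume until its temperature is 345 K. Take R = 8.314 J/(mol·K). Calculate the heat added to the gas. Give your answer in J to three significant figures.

Constant volume ⇒ W = 0, so Q = ΔU = nCᵥΔT with Cᵥ = 3R/2 = 12.47 J/(mol·K).
ΔU = (1.19)(12.47)(345 − 412) = -994.3 J.

Q ≈ -994 J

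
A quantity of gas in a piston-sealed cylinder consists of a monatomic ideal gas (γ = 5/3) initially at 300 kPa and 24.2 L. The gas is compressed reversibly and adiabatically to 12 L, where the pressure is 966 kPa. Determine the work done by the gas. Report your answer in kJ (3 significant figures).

Adiabatic: W = (P₁V₁ − P₂V₂)/(γ − 1) with γ = 5/3.
P₁V₁ = 7260 J, P₂V₂ = 11592 J.
W = (7260 − 11592) / 0.6667 = -6498 J.

W ≈ -6.50 kJ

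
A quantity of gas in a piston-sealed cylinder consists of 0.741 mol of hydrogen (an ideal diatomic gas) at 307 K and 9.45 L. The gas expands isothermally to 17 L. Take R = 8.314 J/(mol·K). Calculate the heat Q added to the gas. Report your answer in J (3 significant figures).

Isothermal ⇒ ΔU = 0, so Q = W = nRT ln(V₂/V₁).
Q = (0.741)(8.314)(307) ln(17/9.45) = 1891 × 0.5872 = 1111 J.

Q ≈ 1110 J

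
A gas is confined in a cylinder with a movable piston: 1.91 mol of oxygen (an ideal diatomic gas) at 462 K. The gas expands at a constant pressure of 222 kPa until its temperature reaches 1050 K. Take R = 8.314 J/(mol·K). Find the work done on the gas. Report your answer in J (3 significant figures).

Isobaric: W = P ΔV = nR ΔT.
W = (1.91)(8.314)(1050 − 462) = 9337 J.
Work on gas = −W_by = -9337 J.

W ≈ -9340 J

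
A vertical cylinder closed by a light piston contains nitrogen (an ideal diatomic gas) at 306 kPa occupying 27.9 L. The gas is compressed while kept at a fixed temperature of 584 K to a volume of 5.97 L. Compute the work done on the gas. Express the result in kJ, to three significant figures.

Isothermal: W = nRT ln(V₂/V₁) = P₁V₁ ln(V₂/V₁).
P₁V₁ = (306 kPa)(27.9 L) = 8537 J.
W = 8537 × ln(5.97/27.9) = 8537 × -1.542
W_by_gas = -13164 J; work on gas = −W_by = 13164 J.

W ≈ 13.2 kJ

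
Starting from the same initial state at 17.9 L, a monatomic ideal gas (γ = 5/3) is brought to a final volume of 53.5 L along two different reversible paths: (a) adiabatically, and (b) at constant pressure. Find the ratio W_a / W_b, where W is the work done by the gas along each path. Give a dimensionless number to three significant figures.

Path (a) adiabatic: W = P₁V₁(1 − (V₁/V₂)^(γ−1))/(γ−1) → W_a/(P₁V₁) = 0.7771.
Path (b) isobaric: W = P₁(V₂ − V₁) → W_b/(P₁V₁) = 1.989.
W_a / W_b = 0.7771 / 1.989 = 0.3907.

W_a / W_b ≈ 0.391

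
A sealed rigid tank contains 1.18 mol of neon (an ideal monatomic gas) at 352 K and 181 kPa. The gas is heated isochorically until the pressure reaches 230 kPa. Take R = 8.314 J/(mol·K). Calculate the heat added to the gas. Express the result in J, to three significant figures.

Q ≈ 1400 J

Constant volume ⇒ W = 0, so Q = ΔU = nCᵥΔT with Cᵥ = 3R/2 = 12.47 J/(mol·K).
At constant V, T₂/T₁ = P₂/P₁ ⇒ ΔT = T₁(P₂/P₁ − 1) = 352·(230/181 − 1) = 95.29 K.
ΔU = (1.18)(12.47)(95.29) = 1402 J.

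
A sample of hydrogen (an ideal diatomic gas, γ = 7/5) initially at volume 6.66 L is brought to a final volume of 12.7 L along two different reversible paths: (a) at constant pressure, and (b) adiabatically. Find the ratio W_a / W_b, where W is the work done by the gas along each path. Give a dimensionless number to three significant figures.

W_a / W_b ≈ 1.59

Path (a) isobaric: W = P₁(V₂ − V₁) → W_a/(P₁V₁) = 0.9069.
Path (b) adiabatic: W = P₁V₁(1 − (V₁/V₂)^(γ−1))/(γ−1) → W_b/(P₁V₁) = 0.5689.
W_a / W_b = 0.9069 / 0.5689 = 1.594.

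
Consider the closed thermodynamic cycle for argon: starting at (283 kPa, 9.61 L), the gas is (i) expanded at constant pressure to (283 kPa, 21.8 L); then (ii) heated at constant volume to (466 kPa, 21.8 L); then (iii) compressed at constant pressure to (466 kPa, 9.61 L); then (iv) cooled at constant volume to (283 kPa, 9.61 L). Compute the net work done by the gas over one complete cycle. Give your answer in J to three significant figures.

Constant-volume legs do no work.
W(i) = (283)(21.8 − 9.61) = 3450 J; W(iii) = (466)(9.61 − 21.8) = -5681 J.
W_net = 3450 − 5681 = -2231 J (the counter-clockwise enclosed area).

W_net ≈ -2230 J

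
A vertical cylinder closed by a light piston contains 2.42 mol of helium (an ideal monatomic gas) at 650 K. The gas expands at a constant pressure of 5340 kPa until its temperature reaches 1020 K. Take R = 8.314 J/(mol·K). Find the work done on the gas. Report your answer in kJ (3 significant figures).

W ≈ -7.44 kJ

Isobaric: W = P ΔV = nR ΔT.
W = (2.42)(8.314)(1020 − 650) = 7444 J.
Work on gas = −W_by = -7444 J.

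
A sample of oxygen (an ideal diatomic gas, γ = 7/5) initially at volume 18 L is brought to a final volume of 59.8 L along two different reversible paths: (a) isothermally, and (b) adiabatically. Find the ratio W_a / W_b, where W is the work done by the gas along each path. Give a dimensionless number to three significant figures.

W_a / W_b ≈ 1.26

Path (a) isothermal: W = P₁V₁ ln(V₂/V₁) → W_a/(P₁V₁) = 1.201.
Path (b) adiabatic: W = P₁V₁(1 − (V₁/V₂)^(γ−1))/(γ−1) → W_b/(P₁V₁) = 0.9534.
W_a / W_b = 1.201 / 0.9534 = 1.259.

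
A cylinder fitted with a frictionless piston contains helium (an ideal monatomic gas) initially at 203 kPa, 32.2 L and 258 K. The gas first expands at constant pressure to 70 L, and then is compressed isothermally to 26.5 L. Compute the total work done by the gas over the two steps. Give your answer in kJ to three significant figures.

Step 1 (isobaric): W = PΔV = (203 kPa)(70 − 32.2 L) = 7673 J.
After step 1: P = 203 kPa, V = 70 L, T = 560.9 K.
Step 2 (isothermal): W = P₁V₁ ln(V₂/V₁) = (14210) ln(26.5/70) = -13803 J.
W_total = 7673 − 13803 = -6129 J.

W_total ≈ -6.13 kJ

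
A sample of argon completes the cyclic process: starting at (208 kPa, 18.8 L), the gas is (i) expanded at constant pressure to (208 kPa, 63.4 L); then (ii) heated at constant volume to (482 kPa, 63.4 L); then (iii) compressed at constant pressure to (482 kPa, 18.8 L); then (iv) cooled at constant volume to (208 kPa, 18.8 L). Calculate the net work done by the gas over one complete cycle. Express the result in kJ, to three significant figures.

W_net ≈ -12.2 kJ

Constant-volume legs do no work.
W(i) = (208)(63.4 − 18.8) = 9277 J; W(iii) = (482)(18.8 − 63.4) = -21497 J.
W_net = 9277 − 21497 = -12220 J (the counter-clockwise enclosed area).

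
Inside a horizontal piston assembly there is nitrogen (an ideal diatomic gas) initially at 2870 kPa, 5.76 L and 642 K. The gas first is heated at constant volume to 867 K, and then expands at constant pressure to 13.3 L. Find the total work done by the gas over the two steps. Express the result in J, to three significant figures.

W_total ≈ 29200 J

Step 1 (isochoric): W = 0 (constant volume).
After step 1: P = 3876 kPa (V unchanged).
Step 2 (isobaric): W = PΔV = (3876 kPa)(13.3 − 5.76 L) = 29224 J.
W_total = 0 + 29224 = 29224 J.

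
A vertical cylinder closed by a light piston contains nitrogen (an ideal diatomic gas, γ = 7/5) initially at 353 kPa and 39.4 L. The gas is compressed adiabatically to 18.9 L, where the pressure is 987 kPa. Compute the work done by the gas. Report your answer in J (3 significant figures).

Adiabatic: W = (P₁V₁ − P₂V₂)/(γ − 1) with γ = 7/5.
P₁V₁ = 13908 J, P₂V₂ = 18654 J.
W = (13908 − 18654) / 0.4 = -11865 J.

W ≈ -11900 J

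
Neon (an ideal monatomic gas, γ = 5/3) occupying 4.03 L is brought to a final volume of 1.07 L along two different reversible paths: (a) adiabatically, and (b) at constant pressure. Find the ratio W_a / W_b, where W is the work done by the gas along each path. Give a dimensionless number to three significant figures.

W_a / W_b ≈ 2.90

Path (a) adiabatic: W = P₁V₁(1 − (V₁/V₂)^(γ−1))/(γ−1) → W_a/(P₁V₁) = -2.131.
Path (b) isobaric: W = P₁(V₂ − V₁) → W_b/(P₁V₁) = -0.7345.
W_a / W_b = -2.131 / -0.7345 = 2.901.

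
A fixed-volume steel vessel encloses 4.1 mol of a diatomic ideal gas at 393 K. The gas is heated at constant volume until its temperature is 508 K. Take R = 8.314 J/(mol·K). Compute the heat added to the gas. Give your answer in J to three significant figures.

Constant volume ⇒ W = 0, so Q = ΔU = nCᵥΔT with Cᵥ = 5R/2 = 20.79 J/(mol·K).
ΔU = (4.1)(20.79)(508 − 393) = 9800 J.

Q ≈ 9800 J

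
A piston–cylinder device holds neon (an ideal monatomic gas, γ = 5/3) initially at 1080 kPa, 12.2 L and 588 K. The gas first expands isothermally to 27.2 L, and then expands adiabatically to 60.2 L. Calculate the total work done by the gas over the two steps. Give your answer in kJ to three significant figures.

W_total ≈ 18.7 kJ

Step 1 (isothermal): W = P₁V₁ ln(V₂/V₁) = (13176) ln(27.2/12.2) = 10564 J.
After step 1: P = 484.4 kPa, V = 27.2 L, T = 588 K.
Step 2 (adiabatic): W = (P₁V₁ − P₂V₂)/(γ−1) = (13176 − 7758)/0.667 = 8127 J.
W_total = 10564 + 8127 = 18691 J.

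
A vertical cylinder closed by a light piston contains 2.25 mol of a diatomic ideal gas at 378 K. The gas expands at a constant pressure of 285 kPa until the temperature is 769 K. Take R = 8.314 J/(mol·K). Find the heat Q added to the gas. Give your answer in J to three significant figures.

Q ≈ 25600 J

Isobaric: W = nRΔT = (2.25)(8.314)(391) = 7314 J.
ΔU = nCᵥΔT with Cᵥ = 5R/2: ΔU = (2.25)(20.79)(391) = 18286 J.
Q = ΔU + W = 18286 + 7314 = 25600 J.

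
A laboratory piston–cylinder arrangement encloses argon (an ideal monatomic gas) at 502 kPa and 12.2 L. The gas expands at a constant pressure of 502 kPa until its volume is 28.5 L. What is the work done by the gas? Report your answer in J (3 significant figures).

W ≈ 8180 J

Isobaric: W = P ΔV.
W = (502 kPa)(28.5 − 12.2 L) = (502)(16.3) = 8183 J.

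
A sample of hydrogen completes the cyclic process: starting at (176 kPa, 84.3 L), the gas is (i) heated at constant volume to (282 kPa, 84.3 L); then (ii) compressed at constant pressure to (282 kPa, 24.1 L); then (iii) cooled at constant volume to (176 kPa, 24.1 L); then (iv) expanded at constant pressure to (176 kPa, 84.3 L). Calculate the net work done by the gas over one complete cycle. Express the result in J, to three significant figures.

W_net ≈ -6380 J

Constant-volume legs do no work.
W(ii) = (282)(24.1 − 84.3) = -16976 J; W(iv) = (176)(84.3 − 24.1) = 10595 J.
W_net = -16976 + 10595 = -6381 J (the counter-clockwise enclosed area).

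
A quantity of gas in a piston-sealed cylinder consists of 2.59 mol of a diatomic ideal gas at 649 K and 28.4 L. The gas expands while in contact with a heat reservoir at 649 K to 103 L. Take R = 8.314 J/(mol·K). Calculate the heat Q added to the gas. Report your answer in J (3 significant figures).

Q ≈ 18000 J

Isothermal ⇒ ΔU = 0, so Q = W = nRT ln(V₂/V₁).
Q = (2.59)(8.314)(649) ln(103/28.4) = 13975 × 1.288 = 18005 J.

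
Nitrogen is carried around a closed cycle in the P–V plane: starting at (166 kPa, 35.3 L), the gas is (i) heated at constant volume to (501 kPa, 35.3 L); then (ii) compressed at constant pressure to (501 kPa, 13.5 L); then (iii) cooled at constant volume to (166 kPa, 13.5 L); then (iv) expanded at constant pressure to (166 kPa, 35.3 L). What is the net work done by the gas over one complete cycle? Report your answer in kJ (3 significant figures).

W_net ≈ -7.30 kJ

Constant-volume legs do no work.
W(ii) = (501)(13.5 − 35.3) = -10922 J; W(iv) = (166)(35.3 − 13.5) = 3619 J.
W_net = -10922 + 3619 = -7303 J (the counter-clockwise enclosed area).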